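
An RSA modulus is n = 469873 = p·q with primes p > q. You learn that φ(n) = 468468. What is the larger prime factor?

φ(n) = (p−1)(q−1) = n − (p+q) + 1, so p + q = 469873 − 468468 + 1 = 1406.
p and q are the roots of t² − 1406t + 469873 = 0.
Discriminant: 1406² − 4·469873 = 1976836 − 1879492 = 97344; √97344 = 312.
q = (1406 − 312)/2 = 547, p = (1406 + 312)/2 = 859.
Check: 547 · 859 = 469873.

859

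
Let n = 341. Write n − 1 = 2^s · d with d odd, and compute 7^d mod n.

87

341 − 1 = 340 = 2^2 · 85, so d = 85.
7^1 ≡ 7 (mod 341)
7^2 ≡ 7^2 = 49 ≡ 49 (mod 341)
7^4 ≡ 49^2 = 2401 ≡ 14 (mod 341)
7^8 ≡ 14^2 = 196 ≡ 196 (mod 341)
7^16 ≡ 196^2 = 38416 ≡ 224 (mod 341)
7^32 ≡ 224^2 = 50176 ≡ 49 (mod 341)
7^64 ≡ 49^2 = 2401 ≡ 14 (mod 341)
85 = 64 + 16 + 4 + 1 in binary powers of 2.
So 7^85 ≡ 14 · 224 · 14 · 7 ≡ 87 (mod 341).
Squaring chain: 87 → 67; never reaches −1, so base 7 is a Miller–Rabin witness that 341 is composite.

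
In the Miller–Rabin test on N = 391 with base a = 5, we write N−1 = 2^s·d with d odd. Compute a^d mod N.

329

391 − 1 = 390 = 2^1 · 195, so d = 195.
5^1 ≡ 5 (mod 391)
5^2 ≡ 5^2 = 25 ≡ 25 (mod 391)
5^4 ≡ 25^2 = 625 ≡ 234 (mod 391)
5^8 ≡ 234^2 = 54756 ≡ 16 (mod 391)
5^16 ≡ 16^2 = 256 ≡ 256 (mod 391)
5^32 ≡ 256^2 = 65536 ≡ 239 (mod 391)
5^64 ≡ 239^2 = 57121 ≡ 35 (mod 391)
5^128 ≡ 35^2 = 1225 ≡ 52 (mod 391)
195 = 128 + 64 + 2 + 1 in binary powers of 2.
So 5^195 ≡ 52 · 35 · 25 · 5 ≡ 329 (mod 391).
Squaring chain: 329; never reaches −1, so base 5 is a Miller–Rabin witness that 391 is composite.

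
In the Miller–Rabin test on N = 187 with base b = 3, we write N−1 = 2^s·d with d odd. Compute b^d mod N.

148

187 − 1 = 186 = 2^1 · 93, so d = 93.
3^1 ≡ 3 (mod 187)
3^2 ≡ 3^2 = 9 ≡ 9 (mod 187)
3^4 ≡ 9^2 = 81 ≡ 81 (mod 187)
3^8 ≡ 81^2 = 6561 ≡ 16 (mod 187)
3^16 ≡ 16^2 = 256 ≡ 69 (mod 187)
3^32 ≡ 69^2 = 4761 ≡ 86 (mod 187)
3^64 ≡ 86^2 = 7396 ≡ 103 (mod 187)
93 = 64 + 16 + 8 + 4 + 1 in binary powers of 2.
So 3^93 ≡ 103 · 69 · 16 · 81 · 3 ≡ 148 (mod 187).
Squaring chain: 148; never reaches −1, so base 3 is a Miller–Rabin witness that 187 is composite.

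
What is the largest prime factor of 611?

611 = 13 · 47
47 is prime.
So 611 = 13 · 47; the largest prime factor is 47.

47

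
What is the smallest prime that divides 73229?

73229 is odd.
Digit sum 23, not divisible by 3.
Ends in 9: not divisible by 5.
7: 73229 = 7·10461 + 2
11: 73229 = 11·6657 + 2
13: 73229 = 13·5633

13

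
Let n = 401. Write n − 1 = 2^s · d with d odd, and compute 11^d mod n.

45

401 − 1 = 400 = 2^4 · 25, so d = 25.
11^1 ≡ 11 (mod 401)
11^2 ≡ 11^2 = 121 ≡ 121 (mod 401)
11^4 ≡ 121^2 = 14641 ≡ 205 (mod 401)
11^8 ≡ 205^2 = 42025 ≡ 321 (mod 401)
11^16 ≡ 321^2 = 103041 ≡ 385 (mod 401)
25 = 16 + 8 + 1 in binary powers of 2.
So 11^25 ≡ 385 · 321 · 11 ≡ 45 (mod 401).
Squaring chain: 45 → 20 → 400 → 1; reaches −1, so base 11 does not prove 401 composite.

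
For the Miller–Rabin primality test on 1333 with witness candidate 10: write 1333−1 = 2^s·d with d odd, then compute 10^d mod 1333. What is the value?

1333 − 1 = 1332 = 2^2 · 333, so d = 333.
10^1 ≡ 10 (mod 1333)
10^2 ≡ 10^2 = 100 ≡ 100 (mod 1333)
10^4 ≡ 100^2 = 10000 ≡ 669 (mod 1333)
10^8 ≡ 669^2 = 447561 ≡ 1006 (mod 1333)
10^16 ≡ 1006^2 = 1012036 ≡ 289 (mod 1333)
10^32 ≡ 289^2 = 83521 ≡ 875 (mod 1333)
10^64 ≡ 875^2 = 765625 ≡ 483 (mod 1333)
10^128 ≡ 483^2 = 233289 ≡ 14 (mod 1333)
10^256 ≡ 14^2 = 196 ≡ 196 (mod 1333)
333 = 256 + 64 + 8 + 4 + 1 in binary powers of 2.
So 10^333 ≡ 196 · 483 · 1006 · 669 · 10 ≡ 907 (mod 1333).
Squaring chain: 907 → 188; never reaches −1, so base 10 is a Miller–Rabin witness that 1333 is composite.

907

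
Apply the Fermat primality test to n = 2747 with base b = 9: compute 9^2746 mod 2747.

9^1 ≡ 9 (mod 2747)
9^2 ≡ 9^2 = 81 ≡ 81 (mod 2747)
9^4 ≡ 81^2 = 6561 ≡ 1067 (mod 2747)
9^8 ≡ 1067^2 = 1138489 ≡ 1231 (mod 2747)
9^16 ≡ 1231^2 = 1515361 ≡ 1764 (mod 2747)
9^32 ≡ 1764^2 = 3111696 ≡ 2092 (mod 2747)
9^64 ≡ 2092^2 = 4376464 ≡ 493 (mod 2747)
9^128 ≡ 493^2 = 243049 ≡ 1313 (mod 2747)
9^256 ≡ 1313^2 = 1723969 ≡ 1600 (mod 2747)
9^512 ≡ 1600^2 = 2560000 ≡ 2543 (mod 2747)
9^1024 ≡ 2543^2 = 6466849 ≡ 411 (mod 2747)
9^2048 ≡ 411^2 = 168921 ≡ 1354 (mod 2747)
2746 = 2048 + 512 + 128 + 32 + 16 + 8 + 2 in binary powers of 2.
So 9^2746 ≡ 1354 · 2543 · 1313 · 2092 · 1764 · 1231 · 81 ≡ 40 (mod 2747).
Since 40 ≠ 1, base 9 is a Fermat witness: 2747 is composite.

40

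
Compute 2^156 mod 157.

2^1 ≡ 2 (mod 157)
2^2 ≡ 2^2 = 4 ≡ 4 (mod 157)
2^4 ≡ 4^2 = 16 ≡ 16 (mod 157)
2^8 ≡ 16^2 = 256 ≡ 99 (mod 157)
2^16 ≡ 99^2 = 9801 ≡ 67 (mod 157)
2^32 ≡ 67^2 = 4489 ≡ 93 (mod 157)
2^64 ≡ 93^2 = 8649 ≡ 14 (mod 157)
2^128 ≡ 14^2 = 196 ≡ 39 (mod 157)
156 = 128 + 16 + 8 + 4 in binary powers of 2.
So 2^156 ≡ 39 · 67 · 99 · 16 ≡ 1 (mod 157).
Since the result is 1, base 2 gives no evidence that 157 is composite.

1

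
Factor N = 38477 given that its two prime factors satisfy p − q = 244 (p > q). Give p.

Since p = q + 244, we have 38477 = q(q + 244), so q² + 244q − 38477 = 0.
Discriminant: 244² + 4·38477 = 59536 + 153908 = 213444; √213444 = 462.
q = (−244 + 462)/2 = 109, and p = q + 244 = 353.
Check: 109 · 353 = 38477.

353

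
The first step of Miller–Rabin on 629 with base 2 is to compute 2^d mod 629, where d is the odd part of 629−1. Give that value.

629 − 1 = 628 = 2^2 · 157, so d = 157.
2^1 ≡ 2 (mod 629)
2^2 ≡ 2^2 = 4 ≡ 4 (mod 629)
2^4 ≡ 4^2 = 16 ≡ 16 (mod 629)
2^8 ≡ 16^2 = 256 ≡ 256 (mod 629)
2^16 ≡ 256^2 = 65536 ≡ 120 (mod 629)
2^32 ≡ 120^2 = 14400 ≡ 562 (mod 629)
2^64 ≡ 562^2 = 315844 ≡ 86 (mod 629)
2^128 ≡ 86^2 = 7396 ≡ 477 (mod 629)
157 = 128 + 16 + 8 + 4 + 1 in binary powers of 2.
So 2^157 ≡ 477 · 120 · 256 · 16 · 2 ≡ 15 (mod 629).
Squaring chain: 15 → 225; never reaches −1, so base 2 is a Miller–Rabin witness that 629 is composite.

15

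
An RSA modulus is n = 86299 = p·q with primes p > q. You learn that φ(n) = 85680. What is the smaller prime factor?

211

φ(n) = (p−1)(q−1) = n − (p+q) + 1, so p + q = 86299 − 85680 + 1 = 620.
p and q are the roots of t² − 620t + 86299 = 0.
Discriminant: 620² − 4·86299 = 384400 − 345196 = 39204; √39204 = 198.
q = (620 − 198)/2 = 211, p = (620 + 198)/2 = 409.
Check: 211 · 409 = 86299.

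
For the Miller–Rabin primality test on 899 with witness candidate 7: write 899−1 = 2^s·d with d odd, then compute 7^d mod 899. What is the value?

899 − 1 = 898 = 2^1 · 449, so d = 449.
7^1 ≡ 7 (mod 899)
7^2 ≡ 7^2 = 49 ≡ 49 (mod 899)
7^4 ≡ 49^2 = 2401 ≡ 603 (mod 899)
7^8 ≡ 603^2 = 363609 ≡ 413 (mod 899)
7^16 ≡ 413^2 = 170569 ≡ 658 (mod 899)
7^32 ≡ 658^2 = 432964 ≡ 545 (mod 899)
7^64 ≡ 545^2 = 297025 ≡ 355 (mod 899)
7^128 ≡ 355^2 = 126025 ≡ 165 (mod 899)
7^256 ≡ 165^2 = 27225 ≡ 255 (mod 899)
449 = 256 + 128 + 64 + 1 in binary powers of 2.
So 7^449 ≡ 255 · 165 · 355 · 7 ≡ 877 (mod 899).
Squaring chain: 877; never reaches −1, so base 7 is a Miller–Rabin witness that 899 is composite.

877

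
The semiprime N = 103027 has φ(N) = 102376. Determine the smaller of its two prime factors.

φ(n) = (p−1)(q−1) = n − (p+q) + 1, so p + q = 103027 − 102376 + 1 = 652.
p and q are the roots of t² − 652t + 103027 = 0.
Discriminant: 652² − 4·103027 = 425104 − 412108 = 12996; √12996 = 114.
q = (652 − 114)/2 = 269, p = (652 + 114)/2 = 383.
Check: 269 · 383 = 103027.

269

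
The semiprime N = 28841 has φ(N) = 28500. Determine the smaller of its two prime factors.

151

φ(n) = (p−1)(q−1) = n − (p+q) + 1, so p + q = 28841 − 28500 + 1 = 342.
p and q are the roots of t² − 342t + 28841 = 0.
Discriminant: 342² − 4·28841 = 116964 − 115364 = 1600; √1600 = 40.
q = (342 − 40)/2 = 151, p = (342 + 40)/2 = 191.
Check: 151 · 191 = 28841.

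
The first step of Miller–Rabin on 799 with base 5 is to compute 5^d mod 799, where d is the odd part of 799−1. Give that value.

799 − 1 = 798 = 2^1 · 399, so d = 399.
5^1 ≡ 5 (mod 799)
5^2 ≡ 5^2 = 25 ≡ 25 (mod 799)
5^4 ≡ 25^2 = 625 ≡ 625 (mod 799)
5^8 ≡ 625^2 = 390625 ≡ 713 (mod 799)
5^16 ≡ 713^2 = 508369 ≡ 205 (mod 799)
5^32 ≡ 205^2 = 42025 ≡ 477 (mod 799)
5^64 ≡ 477^2 = 227529 ≡ 613 (mod 799)
5^128 ≡ 613^2 = 375769 ≡ 239 (mod 799)
5^256 ≡ 239^2 = 57121 ≡ 392 (mod 799)
399 = 256 + 128 + 8 + 4 + 2 + 1 in binary powers of 2.
So 5^399 ≡ 392 · 239 · 713 · 625 · 25 · 5 ≡ 415 (mod 799).
Squaring chain: 415; never reaches −1, so base 5 is a Miller–Rabin witness that 799 is composite.

415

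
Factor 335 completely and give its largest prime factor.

335 = 5 · 67
67 is prime.
So 335 = 5 · 67; the largest prime factor is 67.

67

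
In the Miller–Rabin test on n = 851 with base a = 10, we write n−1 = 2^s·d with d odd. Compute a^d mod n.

851 − 1 = 850 = 2^1 · 425, so d = 425.
10^1 ≡ 10 (mod 851)
10^2 ≡ 10^2 = 100 ≡ 100 (mod 851)
10^4 ≡ 100^2 = 10000 ≡ 639 (mod 851)
10^8 ≡ 639^2 = 408321 ≡ 692 (mod 851)
10^16 ≡ 692^2 = 478864 ≡ 602 (mod 851)
10^32 ≡ 602^2 = 362404 ≡ 729 (mod 851)
10^64 ≡ 729^2 = 531441 ≡ 417 (mod 851)
10^128 ≡ 417^2 = 173889 ≡ 285 (mod 851)
10^256 ≡ 285^2 = 81225 ≡ 380 (mod 851)
425 = 256 + 128 + 32 + 8 + 1 in binary powers of 2.
So 10^425 ≡ 380 · 285 · 729 · 692 · 10 ≡ 359 (mod 851).
Squaring chain: 359; never reaches −1, so base 10 is a Miller–Rabin witness that 851 is composite.

359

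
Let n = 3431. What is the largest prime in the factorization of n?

3431 = 47 · 73
73 is prime.
So 3431 = 47 · 73; the largest prime factor is 73.

73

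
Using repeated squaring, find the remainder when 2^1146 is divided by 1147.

529

2^1 ≡ 2 (mod 1147)
2^2 ≡ 2^2 = 4 ≡ 4 (mod 1147)
2^4 ≡ 4^2 = 16 ≡ 16 (mod 1147)
2^8 ≡ 16^2 = 256 ≡ 256 (mod 1147)
2^16 ≡ 256^2 = 65536 ≡ 157 (mod 1147)
2^32 ≡ 157^2 = 24649 ≡ 562 (mod 1147)
2^64 ≡ 562^2 = 315844 ≡ 419 (mod 1147)
2^128 ≡ 419^2 = 175561 ≡ 70 (mod 1147)
2^256 ≡ 70^2 = 4900 ≡ 312 (mod 1147)
2^512 ≡ 312^2 = 97344 ≡ 996 (mod 1147)
2^1024 ≡ 996^2 = 992016 ≡ 1008 (mod 1147)
1146 = 1024 + 64 + 32 + 16 + 8 + 2 in binary powers of 2.
So 2^1146 ≡ 1008 · 419 · 562 · 157 · 256 · 4 ≡ 529 (mod 1147).
Since 529 ≠ 1, base 2 is a Fermat witness: 1147 is composite.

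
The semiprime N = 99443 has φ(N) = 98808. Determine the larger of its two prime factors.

359

φ(n) = (p−1)(q−1) = n − (p+q) + 1, so p + q = 99443 − 98808 + 1 = 636.
p and q are the roots of t² − 636t + 99443 = 0.
Discriminant: 636² − 4·99443 = 404496 − 397772 = 6724; √6724 = 82.
q = (636 − 82)/2 = 277, p = (636 + 82)/2 = 359.
Check: 277 · 359 = 99443.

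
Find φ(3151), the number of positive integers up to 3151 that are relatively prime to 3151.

Factor: 3151 = 23 · 137.
φ(3151) = (23−1) · (137−1) = 22 · 136 = 2992.

2992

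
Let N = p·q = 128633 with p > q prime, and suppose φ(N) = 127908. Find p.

φ(n) = (p−1)(q−1) = n − (p+q) + 1, so p + q = 128633 − 127908 + 1 = 726.
p and q are the roots of t² − 726t + 128633 = 0.
Discriminant: 726² − 4·128633 = 527076 − 514532 = 12544; √12544 = 112.
q = (726 − 112)/2 = 307, p = (726 + 112)/2 = 419.
Check: 307 · 419 = 128633.

419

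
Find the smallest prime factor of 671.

671 is odd.
Digit sum 14, not divisible by 3.
Ends in 1: not divisible by 5.
7: 671 = 7·95 + 6
11: 671 = 11·61

11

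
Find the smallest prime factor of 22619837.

22619837 is odd.
Digit sum 38, not divisible by 3.
Ends in 7: not divisible by 5.
7: 22619837 = 7·3231405 + 2
11: 22619837 = 11·2056348 + 9
13: 22619837 = 13·1739987 + 6
17: 22619837 = 17·1330578 + 11
19: 22619837 = 19·1190517 + 14
23: 22619837 = 23·983471 + 4
29: 22619837 = 29·779994 + 11
31: 22619837 = 31·729672 + 5
37: 22619837 = 37·611346 + 35
41: 22619837 = 41·551703 + 14
43: 22619837 = 43·526042 + 31
47: 22619837 = 47·481273 + 6
53: 22619837 = 53·426789 + 20
59: 22619837 = 59·383387 + 4
61: 22619837 = 61·370817

61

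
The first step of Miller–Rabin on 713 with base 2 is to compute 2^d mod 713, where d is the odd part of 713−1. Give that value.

713 − 1 = 712 = 2^3 · 89, so d = 89.
2^1 ≡ 2 (mod 713)
2^2 ≡ 2^2 = 4 ≡ 4 (mod 713)
2^4 ≡ 4^2 = 16 ≡ 16 (mod 713)
2^8 ≡ 16^2 = 256 ≡ 256 (mod 713)
2^16 ≡ 256^2 = 65536 ≡ 653 (mod 713)
2^32 ≡ 653^2 = 426409 ≡ 35 (mod 713)
2^64 ≡ 35^2 = 1225 ≡ 512 (mod 713)
89 = 64 + 16 + 8 + 1 in binary powers of 2.
So 2^89 ≡ 512 · 653 · 256 · 2 ≡ 140 (mod 713).
Squaring chain: 140 → 349 → 591; never reaches −1, so base 2 is a Miller–Rabin witness that 713 is composite.

140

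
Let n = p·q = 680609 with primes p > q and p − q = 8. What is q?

Since p = q + 8, we have 680609 = q(q + 8), so q² + 8q − 680609 = 0.
Discriminant: 8² + 4·680609 = 64 + 2722436 = 2722500; √2722500 = 1650.
q = (−8 + 1650)/2 = 821, and p = q + 8 = 829.
Check: 821 · 829 = 680609.

821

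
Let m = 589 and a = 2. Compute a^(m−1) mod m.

2^1 ≡ 2 (mod 589)
2^2 ≡ 2^2 = 4 ≡ 4 (mod 589)
2^4 ≡ 4^2 = 16 ≡ 16 (mod 589)
2^8 ≡ 16^2 = 256 ≡ 256 (mod 589)
2^16 ≡ 256^2 = 65536 ≡ 157 (mod 589)
2^32 ≡ 157^2 = 24649 ≡ 500 (mod 589)
2^64 ≡ 500^2 = 250000 ≡ 264 (mod 589)
2^128 ≡ 264^2 = 69696 ≡ 194 (mod 589)
2^256 ≡ 194^2 = 37636 ≡ 529 (mod 589)
2^512 ≡ 529^2 = 279841 ≡ 66 (mod 589)
588 = 512 + 64 + 8 + 4 in binary powers of 2.
So 2^588 ≡ 66 · 264 · 256 · 16 ≡ 163 (mod 589).
Since 163 ≠ 1, base 2 is a Fermat witness: 589 is composite.

163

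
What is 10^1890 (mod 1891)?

10^1 ≡ 10 (mod 1891)
10^2 ≡ 10^2 = 100 ≡ 100 (mod 1891)
10^4 ≡ 100^2 = 10000 ≡ 545 (mod 1891)
10^8 ≡ 545^2 = 297025 ≡ 138 (mod 1891)
10^16 ≡ 138^2 = 19044 ≡ 134 (mod 1891)
10^32 ≡ 134^2 = 17956 ≡ 937 (mod 1891)
10^64 ≡ 937^2 = 877969 ≡ 545 (mod 1891)
10^128 ≡ 545^2 = 297025 ≡ 138 (mod 1891)
10^256 ≡ 138^2 = 19044 ≡ 134 (mod 1891)
10^512 ≡ 134^2 = 17956 ≡ 937 (mod 1891)
10^1024 ≡ 937^2 = 877969 ≡ 545 (mod 1891)
1890 = 1024 + 512 + 256 + 64 + 32 + 2 in binary powers of 2.
So 10^1890 ≡ 545 · 937 · 134 · 545 · 937 · 100 ≡ 1768 (mod 1891).
Since 1768 ≠ 1, base 10 is a Fermat witness: 1891 is composite.

1768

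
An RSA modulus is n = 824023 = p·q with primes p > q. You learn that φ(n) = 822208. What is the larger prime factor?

φ(n) = (p−1)(q−1) = n − (p+q) + 1, so p + q = 824023 − 822208 + 1 = 1816.
p and q are the roots of t² − 1816t + 824023 = 0.
Discriminant: 1816² − 4·824023 = 3297856 − 3296092 = 1764; √1764 = 42.
q = (1816 − 42)/2 = 887, p = (1816 + 42)/2 = 929.
Check: 887 · 929 = 824023.

929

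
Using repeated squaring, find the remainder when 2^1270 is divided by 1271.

2^1 ≡ 2 (mod 1271)
2^2 ≡ 2^2 = 4 ≡ 4 (mod 1271)
2^4 ≡ 4^2 = 16 ≡ 16 (mod 1271)
2^8 ≡ 16^2 = 256 ≡ 256 (mod 1271)
2^16 ≡ 256^2 = 65536 ≡ 715 (mod 1271)
2^32 ≡ 715^2 = 511225 ≡ 283 (mod 1271)
2^64 ≡ 283^2 = 80089 ≡ 16 (mod 1271)
2^128 ≡ 16^2 = 256 ≡ 256 (mod 1271)
2^256 ≡ 256^2 = 65536 ≡ 715 (mod 1271)
2^512 ≡ 715^2 = 511225 ≡ 283 (mod 1271)
2^1024 ≡ 283^2 = 80089 ≡ 16 (mod 1271)
1270 = 1024 + 128 + 64 + 32 + 16 + 4 + 2 in binary powers of 2.
So 2^1270 ≡ 16 · 256 · 16 · 283 · 715 · 16 · 4 ≡ 1024 (mod 1271).
Since 1024 ≠ 1, base 2 is a Fermat witness: 1271 is composite.

1024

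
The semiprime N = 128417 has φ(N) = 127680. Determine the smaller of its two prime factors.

281

φ(n) = (p−1)(q−1) = n − (p+q) + 1, so p + q = 128417 − 127680 + 1 = 738.
p and q are the roots of t² − 738t + 128417 = 0.
Discriminant: 738² − 4·128417 = 544644 − 513668 = 30976; √30976 = 176.
q = (738 − 176)/2 = 281, p = (738 + 176)/2 = 457.
Check: 281 · 457 = 128417.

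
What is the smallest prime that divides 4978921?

83

4978921 is odd.
Digit sum 40, not divisible by 3.
Ends in 1: not divisible by 5.
7: 4978921 = 7·711274 + 3
11: 4978921 = 11·452629 + 2
13: 4978921 = 13·382993 + 12
17: 4978921 = 17·292877 + 12
19: 4978921 = 19·262048 + 9
23: 4978921 = 23·216474 + 19
29: 4978921 = 29·171686 + 27
31: 4978921 = 31·160610 + 11
37: 4978921 = 37·134565 + 16
41: 4978921 = 41·121437 + 4
43: 4978921 = 43·115788 + 37
47: 4978921 = 47·105934 + 23
53: 4978921 = 53·93941 + 48
59: 4978921 = 59·84388 + 29
61: 4978921 = 61·81621 + 40
67: 4978921 = 67·74312 + 17
71: 4978921 = 71·70125 + 46
73: 4978921 = 73·68204 + 29
79: 4978921 = 79·63024 + 25
83: 4978921 = 83·59987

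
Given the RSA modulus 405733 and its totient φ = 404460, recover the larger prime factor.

643

φ(n) = (p−1)(q−1) = n − (p+q) + 1, so p + q = 405733 − 404460 + 1 = 1274.
p and q are the roots of t² − 1274t + 405733 = 0.
Discriminant: 1274² − 4·405733 = 1623076 − 1622932 = 144; √144 = 12.
q = (1274 − 12)/2 = 631, p = (1274 + 12)/2 = 643.
Check: 631 · 643 = 405733.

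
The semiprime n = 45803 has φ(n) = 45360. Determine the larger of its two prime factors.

281

φ(n) = (p−1)(q−1) = n − (p+q) + 1, so p + q = 45803 − 45360 + 1 = 444.
p and q are the roots of t² − 444t + 45803 = 0.
Discriminant: 444² − 4·45803 = 197136 − 183212 = 13924; √13924 = 118.
q = (444 − 118)/2 = 163, p = (444 + 118)/2 = 281.
Check: 163 · 281 = 45803.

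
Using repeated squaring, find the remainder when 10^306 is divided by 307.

10^1 ≡ 10 (mod 307)
10^2 ≡ 10^2 = 100 ≡ 100 (mod 307)
10^4 ≡ 100^2 = 10000 ≡ 176 (mod 307)
10^8 ≡ 176^2 = 30976 ≡ 276 (mod 307)
10^16 ≡ 276^2 = 76176 ≡ 40 (mod 307)
10^32 ≡ 40^2 = 1600 ≡ 65 (mod 307)
10^64 ≡ 65^2 = 4225 ≡ 234 (mod 307)
10^128 ≡ 234^2 = 54756 ≡ 110 (mod 307)
10^256 ≡ 110^2 = 12100 ≡ 127 (mod 307)
306 = 256 + 32 + 16 + 2 in binary powers of 2.
So 10^306 ≡ 127 · 65 · 40 · 100 ≡ 1 (mod 307).
Since the result is 1, base 10 gives no evidence that 307 is composite.

1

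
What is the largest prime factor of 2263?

73

2263 = 31 · 73
73 is prime.
So 2263 = 31 · 73; the largest prime factor is 73.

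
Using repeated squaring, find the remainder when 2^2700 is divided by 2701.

1

2^1 ≡ 2 (mod 2701)
2^2 ≡ 2^2 = 4 ≡ 4 (mod 2701)
2^4 ≡ 4^2 = 16 ≡ 16 (mod 2701)
2^8 ≡ 16^2 = 256 ≡ 256 (mod 2701)
2^16 ≡ 256^2 = 65536 ≡ 712 (mod 2701)
2^32 ≡ 712^2 = 506944 ≡ 1857 (mod 2701)
2^64 ≡ 1857^2 = 3448449 ≡ 1973 (mod 2701)
2^128 ≡ 1973^2 = 3892729 ≡ 588 (mod 2701)
2^256 ≡ 588^2 = 345744 ≡ 16 (mod 2701)
2^512 ≡ 16^2 = 256 ≡ 256 (mod 2701)
2^1024 ≡ 256^2 = 65536 ≡ 712 (mod 2701)
2^2048 ≡ 712^2 = 506944 ≡ 1857 (mod 2701)
2700 = 2048 + 512 + 128 + 8 + 4 in binary powers of 2.
So 2^2700 ≡ 1857 · 256 · 588 · 256 · 16 ≡ 1 (mod 2701).
Since the result is 1, base 2 gives no evidence that 2701 is composite.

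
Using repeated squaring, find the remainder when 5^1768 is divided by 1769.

1669

5^1 ≡ 5 (mod 1769)
5^2 ≡ 5^2 = 25 ≡ 25 (mod 1769)
5^4 ≡ 25^2 = 625 ≡ 625 (mod 1769)
5^8 ≡ 625^2 = 390625 ≡ 1445 (mod 1769)
5^16 ≡ 1445^2 = 2088025 ≡ 605 (mod 1769)
5^32 ≡ 605^2 = 366025 ≡ 1611 (mod 1769)
5^64 ≡ 1611^2 = 2595321 ≡ 198 (mod 1769)
5^128 ≡ 198^2 = 39204 ≡ 286 (mod 1769)
5^256 ≡ 286^2 = 81796 ≡ 422 (mod 1769)
5^512 ≡ 422^2 = 178084 ≡ 1184 (mod 1769)
5^1024 ≡ 1184^2 = 1401856 ≡ 808 (mod 1769)
1768 = 1024 + 512 + 128 + 64 + 32 + 8 in binary powers of 2.
So 5^1768 ≡ 808 · 1184 · 286 · 198 · 1611 · 1445 ≡ 1669 (mod 1769).
Since 1669 ≠ 1, base 5 is a Fermat witness: 1769 is composite.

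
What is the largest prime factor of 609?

29

609 = 3 · 203
203 = 7 · 29
29 is prime.
So 609 = 3 · 7 · 29; the largest prime factor is 29.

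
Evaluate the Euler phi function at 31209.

20400

Factor: 31209 = 3 · 101 · 103.
φ(31209) = (3−1) · (101−1) · (103−1) = 2 · 100 · 102 = 20400.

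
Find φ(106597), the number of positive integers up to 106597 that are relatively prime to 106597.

Factor: 106597 = 37 · 43 · 67.
φ(106597) = (37−1) · (43−1) · (67−1) = 36 · 42 · 66 = 99792.

99792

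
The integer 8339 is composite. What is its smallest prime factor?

8339 is odd.
Digit sum 23, not divisible by 3.
Ends in 9: not divisible by 5.
7: 8339 = 7·1191 + 2
11: 8339 = 11·758 + 1
13: 8339 = 13·641 + 6
17: 8339 = 17·490 + 9
19: 8339 = 19·438 + 17
23: 8339 = 23·362 + 13
29: 8339 = 29·287 + 16
31: 8339 = 31·269

31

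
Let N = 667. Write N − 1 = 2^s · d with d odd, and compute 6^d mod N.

9

667 − 1 = 666 = 2^1 · 333, so d = 333.
6^1 ≡ 6 (mod 667)
6^2 ≡ 6^2 = 36 ≡ 36 (mod 667)
6^4 ≡ 36^2 = 1296 ≡ 629 (mod 667)
6^8 ≡ 629^2 = 395641 ≡ 110 (mod 667)
6^16 ≡ 110^2 = 12100 ≡ 94 (mod 667)
6^32 ≡ 94^2 = 8836 ≡ 165 (mod 667)
6^64 ≡ 165^2 = 27225 ≡ 545 (mod 667)
6^128 ≡ 545^2 = 297025 ≡ 210 (mod 667)
6^256 ≡ 210^2 = 44100 ≡ 78 (mod 667)
333 = 256 + 64 + 8 + 4 + 1 in binary powers of 2.
So 6^333 ≡ 78 · 545 · 110 · 629 · 6 ≡ 9 (mod 667).
Squaring chain: 9; never reaches −1, so base 6 is a Miller–Rabin witness that 667 is composite.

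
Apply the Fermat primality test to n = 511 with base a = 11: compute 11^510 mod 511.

11^1 ≡ 11 (mod 511)
11^2 ≡ 11^2 = 121 ≡ 121 (mod 511)
11^4 ≡ 121^2 = 14641 ≡ 333 (mod 511)
11^8 ≡ 333^2 = 110889 ≡ 2 (mod 511)
11^16 ≡ 2^2 = 4 ≡ 4 (mod 511)
11^32 ≡ 4^2 = 16 ≡ 16 (mod 511)
11^64 ≡ 16^2 = 256 ≡ 256 (mod 511)
11^128 ≡ 256^2 = 65536 ≡ 128 (mod 511)
11^256 ≡ 128^2 = 16384 ≡ 32 (mod 511)
510 = 256 + 128 + 64 + 32 + 16 + 8 + 4 + 2 in binary powers of 2.
So 11^510 ≡ 32 · 128 · 256 · 16 · 4 · 2 · 333 · 121 ≡ 435 (mod 511).
Since 435 ≠ 1, base 11 is a Fermat witness: 511 is composite.

435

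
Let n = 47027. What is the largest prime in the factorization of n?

47027 = 31 · 1517
1517 = 37 · 41
41 is prime.
So 47027 = 31 · 37 · 41; the largest prime factor is 41.

41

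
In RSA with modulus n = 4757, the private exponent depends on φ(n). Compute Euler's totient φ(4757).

Factor: 4757 = 67 · 71.
φ(4757) = (67−1) · (71−1) = 66 · 70 = 4620.

4620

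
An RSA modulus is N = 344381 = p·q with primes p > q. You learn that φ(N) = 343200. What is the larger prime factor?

φ(n) = (p−1)(q−1) = n − (p+q) + 1, so p + q = 344381 − 343200 + 1 = 1182.
p and q are the roots of t² − 1182t + 344381 = 0.
Discriminant: 1182² − 4·344381 = 1397124 − 1377524 = 19600; √19600 = 140.
q = (1182 − 140)/2 = 521, p = (1182 + 140)/2 = 661.
Check: 521 · 661 = 344381.

661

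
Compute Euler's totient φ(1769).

Factor: 1769 = 29 · 61.
φ(1769) = (29−1) · (61−1) = 28 · 60 = 1680.

1680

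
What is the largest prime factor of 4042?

4042 = 2 · 2021
2021 = 43 · 47
47 is prime.
So 4042 = 2 · 43 · 47; the largest prime factor is 47.

47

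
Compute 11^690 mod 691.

11^1 ≡ 11 (mod 691)
11^2 ≡ 11^2 = 121 ≡ 121 (mod 691)
11^4 ≡ 121^2 = 14641 ≡ 130 (mod 691)
11^8 ≡ 130^2 = 16900 ≡ 316 (mod 691)
11^16 ≡ 316^2 = 99856 ≡ 352 (mod 691)
11^32 ≡ 352^2 = 123904 ≡ 215 (mod 691)
11^64 ≡ 215^2 = 46225 ≡ 619 (mod 691)
11^128 ≡ 619^2 = 383161 ≡ 347 (mod 691)
11^256 ≡ 347^2 = 120409 ≡ 175 (mod 691)
11^512 ≡ 175^2 = 30625 ≡ 221 (mod 691)
690 = 512 + 128 + 32 + 16 + 2 in binary powers of 2.
So 11^690 ≡ 221 · 347 · 215 · 352 · 121 ≡ 1 (mod 691).
Since the result is 1, base 11 gives no evidence that 691 is composite.

1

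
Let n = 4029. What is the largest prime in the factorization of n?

4029 = 3 · 1343
1343 = 17 · 79
79 is prime.
So 4029 = 3 · 17 · 79; the largest prime factor is 79.

79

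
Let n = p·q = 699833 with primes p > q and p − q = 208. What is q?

739

Since p = q + 208, we have 699833 = q(q + 208), so q² + 208q − 699833 = 0.
Discriminant: 208² + 4·699833 = 43264 + 2799332 = 2842596; √2842596 = 1686.
q = (−208 + 1686)/2 = 739, and p = q + 208 = 947.
Check: 739 · 947 = 699833.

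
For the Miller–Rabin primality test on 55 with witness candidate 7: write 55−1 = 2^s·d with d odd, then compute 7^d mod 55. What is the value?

28

55 − 1 = 54 = 2^1 · 27, so d = 27.
7^1 ≡ 7 (mod 55)
7^2 ≡ 7^2 = 49 ≡ 49 (mod 55)
7^4 ≡ 49^2 = 2401 ≡ 36 (mod 55)
7^8 ≡ 36^2 = 1296 ≡ 31 (mod 55)
7^16 ≡ 31^2 = 961 ≡ 26 (mod 55)
27 = 16 + 8 + 2 + 1 in binary powers of 2.
So 7^27 ≡ 26 · 31 · 49 · 7 ≡ 28 (mod 55).
Squaring chain: 28; never reaches −1, so base 7 is a Miller–Rabin witness that 55 is composite.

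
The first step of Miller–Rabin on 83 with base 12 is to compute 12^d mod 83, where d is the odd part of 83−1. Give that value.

1

83 − 1 = 82 = 2^1 · 41, so d = 41.
12^1 ≡ 12 (mod 83)
12^2 ≡ 12^2 = 144 ≡ 61 (mod 83)
12^4 ≡ 61^2 = 3721 ≡ 69 (mod 83)
12^8 ≡ 69^2 = 4761 ≡ 30 (mod 83)
12^16 ≡ 30^2 = 900 ≡ 70 (mod 83)
12^32 ≡ 70^2 = 4900 ≡ 3 (mod 83)
41 = 32 + 8 + 1 in binary powers of 2.
So 12^41 ≡ 3 · 30 · 12 ≡ 1 (mod 83).
Since 12^d ≡ 1 (mod 83), base 12 does not prove 83 composite.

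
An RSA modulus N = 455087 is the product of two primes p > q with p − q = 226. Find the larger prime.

797

Since p = q + 226, we have 455087 = q(q + 226), so q² + 226q − 455087 = 0.
Discriminant: 226² + 4·455087 = 51076 + 1820348 = 1871424; √1871424 = 1368.
q = (−226 + 1368)/2 = 571, and p = q + 226 = 797.
Check: 571 · 797 = 455087.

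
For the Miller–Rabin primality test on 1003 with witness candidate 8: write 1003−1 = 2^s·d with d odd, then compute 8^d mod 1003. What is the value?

791

1003 − 1 = 1002 = 2^1 · 501, so d = 501.
8^1 ≡ 8 (mod 1003)
8^2 ≡ 8^2 = 64 ≡ 64 (mod 1003)
8^4 ≡ 64^2 = 4096 ≡ 84 (mod 1003)
8^8 ≡ 84^2 = 7056 ≡ 35 (mod 1003)
8^16 ≡ 35^2 = 1225 ≡ 222 (mod 1003)
8^32 ≡ 222^2 = 49284 ≡ 137 (mod 1003)
8^64 ≡ 137^2 = 18769 ≡ 715 (mod 1003)
8^128 ≡ 715^2 = 511225 ≡ 698 (mod 1003)
8^256 ≡ 698^2 = 487204 ≡ 749 (mod 1003)
501 = 256 + 128 + 64 + 32 + 16 + 4 + 1 in binary powers of 2.
So 8^501 ≡ 749 · 698 · 715 · 137 · 222 · 84 · 8 ≡ 791 (mod 1003).
Squaring chain: 791; never reaches −1, so base 8 is a Miller–Rabin witness that 1003 is composite.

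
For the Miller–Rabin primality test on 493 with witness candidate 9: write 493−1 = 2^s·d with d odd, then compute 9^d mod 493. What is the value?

457

493 − 1 = 492 = 2^2 · 123, so d = 123.
9^1 ≡ 9 (mod 493)
9^2 ≡ 9^2 = 81 ≡ 81 (mod 493)
9^4 ≡ 81^2 = 6561 ≡ 152 (mod 493)
9^8 ≡ 152^2 = 23104 ≡ 426 (mod 493)
9^16 ≡ 426^2 = 181476 ≡ 52 (mod 493)
9^32 ≡ 52^2 = 2704 ≡ 239 (mod 493)
9^64 ≡ 239^2 = 57121 ≡ 426 (mod 493)
123 = 64 + 32 + 16 + 8 + 2 + 1 in binary powers of 2.
So 9^123 ≡ 426 · 239 · 52 · 426 · 81 · 9 ≡ 457 (mod 493).
Squaring chain: 457 → 310; never reaches −1, so base 9 is a Miller–Rabin witness that 493 is composite.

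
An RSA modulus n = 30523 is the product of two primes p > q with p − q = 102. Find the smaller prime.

131

Since p = q + 102, we have 30523 = q(q + 102), so q² + 102q − 30523 = 0.
Discriminant: 102² + 4·30523 = 10404 + 122092 = 132496; √132496 = 364.
q = (−102 + 364)/2 = 131, and p = q + 102 = 233.
Check: 131 · 233 = 30523.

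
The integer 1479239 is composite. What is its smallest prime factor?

1479239 is odd.
Digit sum 35, not divisible by 3.
Ends in 9: not divisible by 5.
7: 1479239 = 7·211319 + 6
11: 1479239 = 11·134476 + 3
13: 1479239 = 13·113787 + 8
17: 1479239 = 17·87014 + 1
19: 1479239 = 19·77854 + 13
23: 1479239 = 23·64314 + 17
29: 1479239 = 29·51008 + 7
31: 1479239 = 31·47717 + 12
37: 1479239 = 37·39979 + 16
41: 1479239 = 41·36079

41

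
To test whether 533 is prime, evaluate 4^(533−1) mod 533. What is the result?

139

4^1 ≡ 4 (mod 533)
4^2 ≡ 4^2 = 16 ≡ 16 (mod 533)
4^4 ≡ 16^2 = 256 ≡ 256 (mod 533)
4^8 ≡ 256^2 = 65536 ≡ 510 (mod 533)
4^16 ≡ 510^2 = 260100 ≡ 529 (mod 533)
4^32 ≡ 529^2 = 279841 ≡ 16 (mod 533)
4^64 ≡ 16^2 = 256 ≡ 256 (mod 533)
4^128 ≡ 256^2 = 65536 ≡ 510 (mod 533)
4^256 ≡ 510^2 = 260100 ≡ 529 (mod 533)
4^512 ≡ 529^2 = 279841 ≡ 16 (mod 533)
532 = 512 + 16 + 4 in binary powers of 2.
So 4^532 ≡ 16 · 529 · 256 ≡ 139 (mod 533).
Since 139 ≠ 1, base 4 is a Fermat witness: 533 is composite.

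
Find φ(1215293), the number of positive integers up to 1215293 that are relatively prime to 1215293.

Factor: 1215293 = 31 · 197 · 199.
φ(1215293) = (31−1) · (197−1) · (199−1) = 30 · 196 · 198 = 1164240.

1164240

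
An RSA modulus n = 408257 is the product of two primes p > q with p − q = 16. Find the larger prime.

647

Since p = q + 16, we have 408257 = q(q + 16), so q² + 16q − 408257 = 0.
Discriminant: 16² + 4·408257 = 256 + 1633028 = 1633284; √1633284 = 1278.
q = (−16 + 1278)/2 = 631, and p = q + 16 = 647.
Check: 631 · 647 = 408257.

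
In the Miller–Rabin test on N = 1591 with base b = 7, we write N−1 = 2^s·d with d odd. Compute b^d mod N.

1591 − 1 = 1590 = 2^1 · 795, so d = 795.
7^1 ≡ 7 (mod 1591)
7^2 ≡ 7^2 = 49 ≡ 49 (mod 1591)
7^4 ≡ 49^2 = 2401 ≡ 810 (mod 1591)
7^8 ≡ 810^2 = 656100 ≡ 608 (mod 1591)
7^16 ≡ 608^2 = 369664 ≡ 552 (mod 1591)
7^32 ≡ 552^2 = 304704 ≡ 823 (mod 1591)
7^64 ≡ 823^2 = 677329 ≡ 1154 (mod 1591)
7^128 ≡ 1154^2 = 1331716 ≡ 49 (mod 1591)
7^256 ≡ 49^2 = 2401 ≡ 810 (mod 1591)
7^512 ≡ 810^2 = 656100 ≡ 608 (mod 1591)
795 = 512 + 256 + 16 + 8 + 2 + 1 in binary powers of 2.
So 7^795 ≡ 608 · 810 · 552 · 608 · 49 · 7 ≡ 343 (mod 1591).
Squaring chain: 343; never reaches −1, so base 7 is a Miller–Rabin witness that 1591 is composite.

343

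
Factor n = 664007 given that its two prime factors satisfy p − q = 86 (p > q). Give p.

Since p = q + 86, we have 664007 = q(q + 86), so q² + 86q − 664007 = 0.
Discriminant: 86² + 4·664007 = 7396 + 2656028 = 2663424; √2663424 = 1632.
q = (−86 + 1632)/2 = 773, and p = q + 86 = 859.
Check: 773 · 859 = 664007.

859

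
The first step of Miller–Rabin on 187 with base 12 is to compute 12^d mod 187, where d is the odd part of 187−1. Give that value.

187 − 1 = 186 = 2^1 · 93, so d = 93.
12^1 ≡ 12 (mod 187)
12^2 ≡ 12^2 = 144 ≡ 144 (mod 187)
12^4 ≡ 144^2 = 20736 ≡ 166 (mod 187)
12^8 ≡ 166^2 = 27556 ≡ 67 (mod 187)
12^16 ≡ 67^2 = 4489 ≡ 1 (mod 187)
12^32 ≡ 1^2 = 1 ≡ 1 (mod 187)
12^64 ≡ 1^2 = 1 ≡ 1 (mod 187)
93 = 64 + 16 + 8 + 4 + 1 in binary powers of 2.
So 12^93 ≡ 1 · 1 · 67 · 166 · 12 ≡ 133 (mod 187).
Squaring chain: 133; never reaches −1, so base 12 is a Miller–Rabin witness that 187 is composite.

133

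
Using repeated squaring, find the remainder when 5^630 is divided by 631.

5^1 ≡ 5 (mod 631)
5^2 ≡ 5^2 = 25 ≡ 25 (mod 631)
5^4 ≡ 25^2 = 625 ≡ 625 (mod 631)
5^8 ≡ 625^2 = 390625 ≡ 36 (mod 631)
5^16 ≡ 36^2 = 1296 ≡ 34 (mod 631)
5^32 ≡ 34^2 = 1156 ≡ 525 (mod 631)
5^64 ≡ 525^2 = 275625 ≡ 509 (mod 631)
5^128 ≡ 509^2 = 259081 ≡ 371 (mod 631)
5^256 ≡ 371^2 = 137641 ≡ 83 (mod 631)
5^512 ≡ 83^2 = 6889 ≡ 579 (mod 631)
630 = 512 + 64 + 32 + 16 + 4 + 2 in binary powers of 2.
So 5^630 ≡ 579 · 509 · 525 · 34 · 625 · 25 ≡ 1 (mod 631).
Since the result is 1, base 5 gives no evidence that 631 is composite.

1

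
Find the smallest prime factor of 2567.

17

2567 is odd.
Digit sum 20, not divisible by 3.
Ends in 7: not divisible by 5.
7: 2567 = 7·366 + 5
11: 2567 = 11·233 + 4
13: 2567 = 13·197 + 6
17: 2567 = 17·151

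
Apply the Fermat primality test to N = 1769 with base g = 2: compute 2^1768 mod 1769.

2^1 ≡ 2 (mod 1769)
2^2 ≡ 2^2 = 4 ≡ 4 (mod 1769)
2^4 ≡ 4^2 = 16 ≡ 16 (mod 1769)
2^8 ≡ 16^2 = 256 ≡ 256 (mod 1769)
2^16 ≡ 256^2 = 65536 ≡ 83 (mod 1769)
2^32 ≡ 83^2 = 6889 ≡ 1582 (mod 1769)
2^64 ≡ 1582^2 = 2502724 ≡ 1358 (mod 1769)
2^128 ≡ 1358^2 = 1844164 ≡ 866 (mod 1769)
2^256 ≡ 866^2 = 749956 ≡ 1669 (mod 1769)
2^512 ≡ 1669^2 = 2785561 ≡ 1155 (mod 1769)
2^1024 ≡ 1155^2 = 1334025 ≡ 199 (mod 1769)
1768 = 1024 + 512 + 128 + 64 + 32 + 8 in binary powers of 2.
So 2^1768 ≡ 199 · 1155 · 866 · 1358 · 1582 · 256 ≡ 625 (mod 1769).
Since 625 ≠ 1, base 2 is a Fermat witness: 1769 is composite.

625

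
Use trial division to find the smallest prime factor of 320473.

320473 is odd.
Digit sum 19, not divisible by 3.
Ends in 3: not divisible by 5.
7: 320473 = 7·45781 + 6
11: 320473 = 11·29133 + 10
13: 320473 = 13·24651 + 10
17: 320473 = 17·18851 + 6
19: 320473 = 19·16867

19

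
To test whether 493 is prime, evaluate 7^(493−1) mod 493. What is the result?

455

7^1 ≡ 7 (mod 493)
7^2 ≡ 7^2 = 49 ≡ 49 (mod 493)
7^4 ≡ 49^2 = 2401 ≡ 429 (mod 493)
7^8 ≡ 429^2 = 184041 ≡ 152 (mod 493)
7^16 ≡ 152^2 = 23104 ≡ 426 (mod 493)
7^32 ≡ 426^2 = 181476 ≡ 52 (mod 493)
7^64 ≡ 52^2 = 2704 ≡ 239 (mod 493)
7^128 ≡ 239^2 = 57121 ≡ 426 (mod 493)
7^256 ≡ 426^2 = 181476 ≡ 52 (mod 493)
492 = 256 + 128 + 64 + 32 + 8 + 4 in binary powers of 2.
So 7^492 ≡ 52 · 426 · 239 · 52 · 152 · 429 ≡ 455 (mod 493).
Since 455 ≠ 1, base 7 is a Fermat witness: 493 is composite.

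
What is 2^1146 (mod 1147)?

529

2^1 ≡ 2 (mod 1147)
2^2 ≡ 2^2 = 4 ≡ 4 (mod 1147)
2^4 ≡ 4^2 = 16 ≡ 16 (mod 1147)
2^8 ≡ 16^2 = 256 ≡ 256 (mod 1147)
2^16 ≡ 256^2 = 65536 ≡ 157 (mod 1147)
2^32 ≡ 157^2 = 24649 ≡ 562 (mod 1147)
2^64 ≡ 562^2 = 315844 ≡ 419 (mod 1147)
2^128 ≡ 419^2 = 175561 ≡ 70 (mod 1147)
2^256 ≡ 70^2 = 4900 ≡ 312 (mod 1147)
2^512 ≡ 312^2 = 97344 ≡ 996 (mod 1147)
2^1024 ≡ 996^2 = 992016 ≡ 1008 (mod 1147)
1146 = 1024 + 64 + 32 + 16 + 8 + 2 in binary powers of 2.
So 2^1146 ≡ 1008 · 419 · 562 · 157 · 256 · 4 ≡ 529 (mod 1147).
Since 529 ≠ 1, base 2 is a Fermat witness: 1147 is composite.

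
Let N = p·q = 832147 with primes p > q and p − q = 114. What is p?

971

Since p = q + 114, we have 832147 = q(q + 114), so q² + 114q − 832147 = 0.
Discriminant: 114² + 4·832147 = 12996 + 3328588 = 3341584; √3341584 = 1828.
q = (−114 + 1828)/2 = 857, and p = q + 114 = 971.
Check: 857 · 971 = 832147.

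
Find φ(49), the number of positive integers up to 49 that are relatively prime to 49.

Factor: 49 = 7^2.
φ(49) = 7^1·(7−1) = 42.

42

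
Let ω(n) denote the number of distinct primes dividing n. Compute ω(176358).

6

176358 = 2 · 88179
88179 = 3 · 29393
29393 = 7 · 4199
4199 = 13 · 323
323 = 17 · 19
176358 = 2 · 3 · 7 · 13 · 17 · 19, which has 6 distinct prime factors.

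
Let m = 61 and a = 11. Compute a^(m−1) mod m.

11^1 ≡ 11 (mod 61)
11^2 ≡ 11^2 = 121 ≡ 60 (mod 61)
11^4 ≡ 60^2 = 3600 ≡ 1 (mod 61)
11^8 ≡ 1^2 = 1 ≡ 1 (mod 61)
11^16 ≡ 1^2 = 1 ≡ 1 (mod 61)
11^32 ≡ 1^2 = 1 ≡ 1 (mod 61)
60 = 32 + 16 + 8 + 4 in binary powers of 2.
So 11^60 ≡ 1 · 1 · 1 · 1 ≡ 1 (mod 61).
Since the result is 1, base 11 gives no evidence that 61 is composite.

1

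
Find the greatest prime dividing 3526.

3526 = 2 · 1763
1763 = 41 · 43
43 is prime.
So 3526 = 2 · 41 · 43; the largest prime factor is 43.

43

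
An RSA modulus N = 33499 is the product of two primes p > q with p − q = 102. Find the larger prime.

241

Since p = q + 102, we have 33499 = q(q + 102), so q² + 102q − 33499 = 0.
Discriminant: 102² + 4·33499 = 10404 + 133996 = 144400; √144400 = 380.
q = (−102 + 380)/2 = 139, and p = q + 102 = 241.
Check: 139 · 241 = 33499.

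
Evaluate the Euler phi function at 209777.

198000

Factor: 209777 = 31 · 67 · 101.
φ(209777) = (31−1) · (67−1) · (101−1) = 30 · 66 · 100 = 198000.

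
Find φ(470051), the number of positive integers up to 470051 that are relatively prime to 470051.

443080

Factor: 470051 = 23 · 107 · 191.
φ(470051) = (23−1) · (107−1) · (191−1) = 22 · 106 · 190 = 443080.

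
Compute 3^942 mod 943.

3^1 ≡ 3 (mod 943)
3^2 ≡ 3^2 = 9 ≡ 9 (mod 943)
3^4 ≡ 9^2 = 81 ≡ 81 (mod 943)
3^8 ≡ 81^2 = 6561 ≡ 903 (mod 943)
3^16 ≡ 903^2 = 815409 ≡ 657 (mod 943)
3^32 ≡ 657^2 = 431649 ≡ 698 (mod 943)
3^64 ≡ 698^2 = 487204 ≡ 616 (mod 943)
3^128 ≡ 616^2 = 379456 ≡ 370 (mod 943)
3^256 ≡ 370^2 = 136900 ≡ 165 (mod 943)
3^512 ≡ 165^2 = 27225 ≡ 821 (mod 943)
942 = 512 + 256 + 128 + 32 + 8 + 4 + 2 in binary powers of 2.
So 3^942 ≡ 821 · 165 · 370 · 698 · 903 · 81 · 9 ≡ 278 (mod 943).
Since 278 ≠ 1, base 3 is a Fermat witness: 943 is composite.

278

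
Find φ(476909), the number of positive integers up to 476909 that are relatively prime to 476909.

457056

Factor: 476909 = 47 · 73 · 139.
φ(476909) = (47−1) · (73−1) · (139−1) = 46 · 72 · 138 = 457056.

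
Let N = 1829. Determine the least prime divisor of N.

31

1829 is odd.
Digit sum 20, not divisible by 3.
Ends in 9: not divisible by 5.
7: 1829 = 7·261 + 2
11: 1829 = 11·166 + 3
13: 1829 = 13·140 + 9
17: 1829 = 17·107 + 10
19: 1829 = 19·96 + 5
23: 1829 = 23·79 + 12
29: 1829 = 29·63 + 2
31: 1829 = 31·59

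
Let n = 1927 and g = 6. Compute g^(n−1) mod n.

777

6^1 ≡ 6 (mod 1927)
6^2 ≡ 6^2 = 36 ≡ 36 (mod 1927)
6^4 ≡ 36^2 = 1296 ≡ 1296 (mod 1927)
6^8 ≡ 1296^2 = 1679616 ≡ 1199 (mod 1927)
6^16 ≡ 1199^2 = 1437601 ≡ 59 (mod 1927)
6^32 ≡ 59^2 = 3481 ≡ 1554 (mod 1927)
6^64 ≡ 1554^2 = 2414916 ≡ 385 (mod 1927)
6^128 ≡ 385^2 = 148225 ≡ 1773 (mod 1927)
6^256 ≡ 1773^2 = 3143529 ≡ 592 (mod 1927)
6^512 ≡ 592^2 = 350464 ≡ 1677 (mod 1927)
6^1024 ≡ 1677^2 = 2812329 ≡ 836 (mod 1927)
1926 = 1024 + 512 + 256 + 128 + 4 + 2 in binary powers of 2.
So 6^1926 ≡ 836 · 1677 · 592 · 1773 · 1296 · 36 ≡ 777 (mod 1927).
Since 777 ≠ 1, base 6 is a Fermat witness: 1927 is composite.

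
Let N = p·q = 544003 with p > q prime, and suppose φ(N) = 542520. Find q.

661

φ(n) = (p−1)(q−1) = n − (p+q) + 1, so p + q = 544003 − 542520 + 1 = 1484.
p and q are the roots of t² − 1484t + 544003 = 0.
Discriminant: 1484² − 4·544003 = 2202256 − 2176012 = 26244; √26244 = 162.
q = (1484 − 162)/2 = 661, p = (1484 + 162)/2 = 823.
Check: 661 · 823 = 544003.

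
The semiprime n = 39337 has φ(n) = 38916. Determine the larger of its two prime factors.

283

φ(n) = (p−1)(q−1) = n − (p+q) + 1, so p + q = 39337 − 38916 + 1 = 422.
p and q are the roots of t² − 422t + 39337 = 0.
Discriminant: 422² − 4·39337 = 178084 − 157348 = 20736; √20736 = 144.
q = (422 − 144)/2 = 139, p = (422 + 144)/2 = 283.
Check: 139 · 283 = 39337.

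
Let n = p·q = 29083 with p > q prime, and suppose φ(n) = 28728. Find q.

φ(n) = (p−1)(q−1) = n − (p+q) + 1, so p + q = 29083 − 28728 + 1 = 356.
p and q are the roots of t² − 356t + 29083 = 0.
Discriminant: 356² − 4·29083 = 126736 − 116332 = 10404; √10404 = 102.
q = (356 − 102)/2 = 127, p = (356 + 102)/2 = 229.
Check: 127 · 229 = 29083.

127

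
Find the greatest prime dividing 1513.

1513 = 17 · 89
89 is prime.
So 1513 = 17 · 89; the largest prime factor is 89.

89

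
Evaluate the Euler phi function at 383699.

364000

Factor: 383699 = 29 · 101 · 131.
φ(383699) = (29−1) · (101−1) · (131−1) = 28 · 100 · 130 = 364000.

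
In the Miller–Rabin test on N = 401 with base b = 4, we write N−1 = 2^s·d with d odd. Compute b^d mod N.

20

401 − 1 = 400 = 2^4 · 25, so d = 25.
4^1 ≡ 4 (mod 401)
4^2 ≡ 4^2 = 16 ≡ 16 (mod 401)
4^4 ≡ 16^2 = 256 ≡ 256 (mod 401)
4^8 ≡ 256^2 = 65536 ≡ 173 (mod 401)
4^16 ≡ 173^2 = 29929 ≡ 255 (mod 401)
25 = 16 + 8 + 1 in binary powers of 2.
So 4^25 ≡ 255 · 173 · 4 ≡ 20 (mod 401).
Squaring chain: 20 → 400 → 1 → 1; reaches −1, so base 4 does not prove 401 composite.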